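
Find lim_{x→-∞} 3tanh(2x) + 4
Evaluate the dominant behaviour as x → -∞; each term tends to a finite value or vanishes.
Limit = 1.

Final answer: 1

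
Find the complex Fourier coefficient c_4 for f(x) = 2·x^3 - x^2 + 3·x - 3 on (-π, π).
Compute the real Fourier coefficients first: a_4 = -1/4, b_4 = -π^2 - 9/8.
Then c_4 = (a_4 − i·b_4)/2 = -1/8 + 9·i/16 + i·π^2/2.

Final answer: -1/8 + 9·i/16 + i·π^2/2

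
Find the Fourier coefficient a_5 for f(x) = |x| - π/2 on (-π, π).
a_5 = (1/π) ∫_{-π}^{π} f(x)·cos(5x) dx.
Evaluate the integral (use parity and integration by parts as needed): a_5 = -4/(25·π).

Final answer: -4/(25·π)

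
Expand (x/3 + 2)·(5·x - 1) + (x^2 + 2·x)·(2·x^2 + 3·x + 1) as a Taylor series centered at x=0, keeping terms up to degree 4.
2·x^4 + 7·x^3 + 26·x^2/3 + 35·x/3 - 2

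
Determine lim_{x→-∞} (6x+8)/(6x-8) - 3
Evaluate the dominant behaviour as x → -∞; each term tends to a finite value or vanishes.
Limit = -2.

Final answer: -2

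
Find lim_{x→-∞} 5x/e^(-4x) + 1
The quotient is an ∞/∞ indeterminate form as x → -∞.
Compare growth rates of the dominant terms (exponentials ≫ polynomials ≫ logarithms), or apply L'Hôpital's rule; the quotient → 0.
Adding the constant: 0 + 1 = 1. Limit = 1.

Final answer: 1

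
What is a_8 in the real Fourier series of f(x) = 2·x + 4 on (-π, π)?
a_8 = (1/π) ∫_{-π}^{π} f(x)·cos(8x) dx.
Evaluate the integral (use parity and integration by parts as needed): a_8 = 0.

Final answer: 0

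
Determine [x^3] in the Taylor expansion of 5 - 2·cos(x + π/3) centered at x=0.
Expand to order 3: 5 - 2·cos(x + π/3) = -√(3)·x^3/6 + x^2/2 + √(3)·x + 4 + O(x^4).
The coefficient of x^3 is -√(3)/6.

Final answer: -√(3)/6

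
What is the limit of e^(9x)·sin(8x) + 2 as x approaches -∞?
Evaluate the dominant behaviour as x → -∞; each term tends to a finite value or vanishes.
Limit = 2.

Final answer: 2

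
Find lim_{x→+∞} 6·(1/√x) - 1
Evaluate the dominant behaviour as x → +∞; each term tends to a finite value or vanishes.
Limit = -1.

Final answer: -1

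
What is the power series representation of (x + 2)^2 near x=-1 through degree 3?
1 + 2·(x + 1) + (x + 1)^2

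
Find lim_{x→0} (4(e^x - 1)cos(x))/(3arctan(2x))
Both numerator and denominator → 0 as x → 0; this is a 0/0 indeterminate form.
Expand each to leading order near x = 0: numerator ~ 4·x, denominator ~ 6·x.
The limit of the ratio is 2/3.

Final answer: 2/3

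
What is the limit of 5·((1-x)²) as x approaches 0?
Direct substitution at x = 0 gives 5.

Final answer: 5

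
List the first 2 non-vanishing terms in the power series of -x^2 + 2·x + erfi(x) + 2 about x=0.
x·(2/√(π) + 2) + 2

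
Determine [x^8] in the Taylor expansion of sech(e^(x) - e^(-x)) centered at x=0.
254/63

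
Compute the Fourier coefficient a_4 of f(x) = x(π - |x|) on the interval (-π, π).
a_4 = (1/π) ∫_{-π}^{π} f(x)·cos(4x) dx.
Evaluate the integral (use parity and integration by parts as needed): a_4 = 0.

Final answer: 0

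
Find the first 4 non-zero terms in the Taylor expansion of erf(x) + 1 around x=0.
x^5/(5·√(π)) - 2·x^3/(3·√(π)) + 2·x/√(π) + 1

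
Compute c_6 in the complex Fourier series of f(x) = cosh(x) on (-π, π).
Compute the real Fourier coefficients first: a_6 = 2·sinh(π)/(37·π), b_6 = 0.
Then c_6 = (a_6 − i·b_6)/2 = sinh(π)/(37·π).

Final answer: sinh(π)/(37·π)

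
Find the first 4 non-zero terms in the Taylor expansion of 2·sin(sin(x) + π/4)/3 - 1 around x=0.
-√(2)·x^3/9 - √(2)·x^2/6 + √(2)·x/3 - 1 + √(2)/3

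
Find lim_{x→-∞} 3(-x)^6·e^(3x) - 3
The product is a 0·∞ indeterminate form at x → -∞.
Rewrite the product as 3(-x)^6 / e^(-3x) (an ∞/∞ form) and apply L'Hôpital, or use the standard hierarchy e^(3|x|) ≫ |(-x)^6| as x → -∞.
The indeterminate product → 0, so the limit = -3.

Final answer: -3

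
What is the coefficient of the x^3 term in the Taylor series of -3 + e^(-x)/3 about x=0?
Expand to order 3: -3 + e^(-x)/3 = -x^3/18 + x^2/6 - x/3 - 8/3 + O(x^4).
The coefficient of x^3 is -1/18.

Final answer: -1/18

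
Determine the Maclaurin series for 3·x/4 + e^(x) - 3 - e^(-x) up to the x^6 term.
x^5/60 + x^3/3 + 11·x/4 - 3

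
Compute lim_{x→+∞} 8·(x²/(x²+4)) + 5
Evaluate the dominant behaviour as x → +∞; each term tends to a finite value or vanishes.
Limit = 13.

Final answer: 13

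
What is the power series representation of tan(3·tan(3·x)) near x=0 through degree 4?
270·x^3 + 9·x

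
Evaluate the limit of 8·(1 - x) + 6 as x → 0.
Direct substitution at x = 0 gives 14.

Final answer: 14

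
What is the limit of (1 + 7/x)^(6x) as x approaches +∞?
As x → +∞: write (1 + 7/x)^(6x) = ((1 + 7/x)^x)^6 → (e^7)^6 = e^42.
Limit = e^(42).

Final answer: e^(42)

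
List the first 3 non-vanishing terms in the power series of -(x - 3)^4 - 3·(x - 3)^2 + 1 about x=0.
-57·x^2 + 126·x - 107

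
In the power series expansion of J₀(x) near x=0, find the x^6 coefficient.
Expand to order 6: J₀(x) = -x^6/2304 + x^4/64 - x^2/4 + 1 + O(x^7).
The coefficient of x^6 is -1/2304.

Final answer: -1/2304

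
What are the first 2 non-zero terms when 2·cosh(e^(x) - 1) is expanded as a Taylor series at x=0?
x^2 + 2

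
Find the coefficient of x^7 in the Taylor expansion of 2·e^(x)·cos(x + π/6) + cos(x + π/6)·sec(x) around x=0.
Expand to order 7: 2·e^(x)·cos(x + π/6) + cos(x + π/6)·sec(x) = x^7·(-8/315 + √(3)/630) + x^6/90 + x^5·(-√(3)/30 - 1/30) - √(3)·x^4/6 + x^3·(-√(3)/3 - 1/2) - x^2 + x·(-3/2 + √(3)) + 3·√(3)/2 + O(x^8).
The coefficient of x^7 is -8/315 + √(3)/630.

Final answer: -8/315 + √(3)/630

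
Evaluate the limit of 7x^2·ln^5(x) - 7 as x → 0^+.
The product is a 0·∞ indeterminate form at x → 0⁺.
Rewrite the product as 7·ln^5(x) / x^(-2) and apply L'Hôpital, or use the standard hierarchy x^(-2) ≫ |ln x|^5 as x → 0⁺.
The indeterminate product → 0, so the limit = -7.

Final answer: -7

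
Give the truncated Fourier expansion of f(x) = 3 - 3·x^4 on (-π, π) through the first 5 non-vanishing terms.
(-144 + 24·π^2)·cos(x) + (9 - 6·π^2)·cos(2·x) + (-16/9 + 8·π^2/3)·cos(3·x) + (9/16 - 3·π^2/2)·cos(4·x) - 3·π^4/5 + 3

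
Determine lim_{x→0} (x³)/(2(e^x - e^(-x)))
Both numerator and denominator → 0 as x → 0; this is a 0/0 indeterminate form.
Expand each to leading order near x = 0: numerator ~ x^3, denominator ~ 4·x.
The limit of the ratio is 0.

Final answer: 0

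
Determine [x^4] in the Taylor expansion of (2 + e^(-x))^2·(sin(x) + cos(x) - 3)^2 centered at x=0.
Expand to order 4: (2 + e^(-x))^2·(sin(x) + cos(x) - 3)^2 = 277·x^4/12 - 45·x^3 + 67·x^2 - 60·x + 36 + O(x^5).
The coefficient of x^4 is 277/12.

Final answer: 277/12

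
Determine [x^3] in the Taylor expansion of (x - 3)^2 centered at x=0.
Expand to order 3: (x - 3)^2 = x^2 - 6·x + 9 + O(x^4).
The coefficient of x^3 is 0.

Final answer: 0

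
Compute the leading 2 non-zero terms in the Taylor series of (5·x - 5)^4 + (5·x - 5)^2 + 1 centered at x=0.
651 - 2550·x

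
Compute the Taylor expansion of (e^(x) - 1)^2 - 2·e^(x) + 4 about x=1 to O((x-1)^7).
-4·e + 5 + e^(2) + (-4·e + 2·e^(2))·(x - 1) + (-2·e + 2·e^(2))·(x - 1)^2 + (-2·e/3 + 4·e^(2)/3)·(x - 1)^3 + (-e/6 + 2·e^(2)/3)·(x - 1)^4 + (-e/30 + 4·e^(2)/15)·(x - 1)^5 + (-e/180 + 4·e^(2)/45)·(x - 1)^6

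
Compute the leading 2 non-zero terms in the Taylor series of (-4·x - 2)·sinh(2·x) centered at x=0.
-8·x^2 - 4·x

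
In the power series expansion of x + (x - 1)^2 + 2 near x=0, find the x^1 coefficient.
Expand to order 1: x + (x - 1)^2 + 2 = 3 - x + O(x^2).
The coefficient of x^1 is -1.

Final answer: -1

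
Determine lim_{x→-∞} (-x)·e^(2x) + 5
The product is a 0·∞ indeterminate form at x → -∞.
Rewrite the product as (-x) / e^(-2x) (an ∞/∞ form) and apply L'Hôpital, or use the standard hierarchy e^(2|x|) ≫ |(-x)| as x → -∞.
The indeterminate product → 0, so the limit = 5.

Final answer: 5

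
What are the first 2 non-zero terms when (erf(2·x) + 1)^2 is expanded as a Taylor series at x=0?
8·x/√(π) + 1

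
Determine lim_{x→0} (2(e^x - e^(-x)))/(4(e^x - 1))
Both numerator and denominator → 0 as x → 0; this is a 0/0 indeterminate form.
Expand each to leading order near x = 0: numerator ~ 4·x, denominator ~ 4·x.
The limit of the ratio is 1.

Final answer: 1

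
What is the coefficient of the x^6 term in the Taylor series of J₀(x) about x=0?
Expand to order 6: J₀(x) = -x^6/2304 + x^4/64 - x^2/4 + 1 + O(x^7).
The coefficient of x^6 is -1/2304.

Final answer: -1/2304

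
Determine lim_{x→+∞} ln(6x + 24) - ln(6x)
This is an ∞ − ∞ indeterminate form.
Combine the logarithms: ln(6x+24) − ln(6x) = ln((6x+24)/(6x)) = ln(1 + 24/(6x)) → ln(1) = 0.
Limit = 0.

Final answer: 0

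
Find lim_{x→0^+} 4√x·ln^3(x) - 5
The product is a 0·∞ indeterminate form at x → 0⁺.
Rewrite the product as 4·ln^3(x) / x^(-1/2) and apply L'Hôpital, or use the standard hierarchy x^(-1/2) ≫ |ln x|^3 as x → 0⁺.
The indeterminate product → 0, so the limit = -5.

Final answer: -5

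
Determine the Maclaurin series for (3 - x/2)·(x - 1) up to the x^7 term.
-x^2/2 + 7·x/2 - 3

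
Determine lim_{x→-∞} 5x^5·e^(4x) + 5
The product is a 0·∞ indeterminate form at x → -∞.
Rewrite the product as 5x^5 / e^(-4x) (an ∞/∞ form) and apply L'Hôpital, or use the standard hierarchy e^(4|x|) ≫ |x^5| as x → -∞.
The indeterminate product → 0, so the limit = 5.

Final answer: 5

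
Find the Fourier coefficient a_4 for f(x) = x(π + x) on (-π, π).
a_4 = (1/π) ∫_{-π}^{π} f(x)·cos(4x) dx.
Evaluate the integral (use parity and integration by parts as needed): a_4 = 1/4.

Final answer: 1/4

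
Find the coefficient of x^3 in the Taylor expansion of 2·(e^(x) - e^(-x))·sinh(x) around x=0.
Expand to order 3: 2·(e^(x) - e^(-x))·sinh(x) = 4·x^2 + O(x^4).
The coefficient of x^3 is 0.

Final answer: 0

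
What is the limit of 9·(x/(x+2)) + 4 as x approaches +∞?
Evaluate the dominant behaviour as x → +∞; each term tends to a finite value or vanishes.
Limit = 13.

Final answer: 13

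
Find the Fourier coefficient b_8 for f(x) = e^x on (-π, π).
b_8 = (1/π) ∫_{-π}^{π} f(x)·sin(8x) dx.
Evaluate the integral (use parity and integration by parts as needed): b_8 = (8 - 8·e^(2·π))·e^(-π)/(65·π).

Final answer: (8 - 8·e^(2·π))·e^(-π)/(65·π)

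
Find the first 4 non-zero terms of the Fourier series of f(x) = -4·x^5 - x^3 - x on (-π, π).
(-950 - 8·π^4 + 158·π^2)·sin(x) + (-19·π^2 + 59/2 + 4·π^4)·sin(2·x) + (-8·π^4/3 - 338/81 + 142·π^2/27)·sin(3·x) + (-2·π^2 + 5/4 + 2·π^4)·sin(4·x)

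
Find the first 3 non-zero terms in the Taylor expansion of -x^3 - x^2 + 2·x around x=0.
-x^3 - x^2 + 2·x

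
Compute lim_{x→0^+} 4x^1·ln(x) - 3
The product is a 0·∞ indeterminate form at x → 0⁺.
Rewrite the product as 4·ln(x) / x^(-1) and apply L'Hôpital, or use the standard hierarchy x^(-1) ≫ |ln x| as x → 0⁺.
The indeterminate product → 0, so the limit = -3.

Final answer: -3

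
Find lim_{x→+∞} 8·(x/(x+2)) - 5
Evaluate the dominant behaviour as x → +∞; each term tends to a finite value or vanishes.
Limit = 3.

Final answer: 3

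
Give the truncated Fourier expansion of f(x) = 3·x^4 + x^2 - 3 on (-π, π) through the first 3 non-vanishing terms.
(140 - 24·π^2)·cos(x) + (-8 + 6·π^2)·cos(2·x) - 3 + π^2/3 + 3·π^4/5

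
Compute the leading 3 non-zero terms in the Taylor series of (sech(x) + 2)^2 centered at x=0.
3·x^4/2 - 3·x^2 + 9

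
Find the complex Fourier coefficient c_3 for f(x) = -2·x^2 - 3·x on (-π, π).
Compute the real Fourier coefficients first: a_3 = 8/9, b_3 = -2.
Then c_3 = (a_3 − i·b_3)/2 = 4/9 + i.

Final answer: 4/9 + i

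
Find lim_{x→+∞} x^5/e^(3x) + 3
The quotient is an ∞/∞ indeterminate form as x → +∞.
The exponential denominator e^(3x) dominates the polynomial numerator (e^x ≫ x^5 as x → ∞), so the quotient → 0.
Adding the constant: 0 + 3 = 3. Limit = 3.

Final answer: 3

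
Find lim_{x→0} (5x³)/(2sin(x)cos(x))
Both numerator and denominator → 0 as x → 0; this is a 0/0 indeterminate form.
Expand each to leading order near x = 0: numerator ~ 5·x^3, denominator ~ 2·x.
The limit of the ratio is 0.

Final answer: 0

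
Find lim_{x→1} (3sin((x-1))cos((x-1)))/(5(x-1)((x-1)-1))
Both numerator and denominator → 0 as x → 1; this is a 0/0 indeterminate form.
Expand each to leading order near x = 1: numerator ~ 3·(x - 1), denominator ~ -5·(x - 1).
The limit of the ratio is -3/5.

Final answer: -3/5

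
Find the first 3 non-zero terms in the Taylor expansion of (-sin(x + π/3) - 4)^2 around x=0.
x^2·(√(3)/2 + 4)^2·(-√(3)/(2·(√(3)/2 + 4)) + 1/(4·(√(3)/2 + 4)^2)) + x·(√(3)/2 + 4) + (√(3)/2 + 4)^2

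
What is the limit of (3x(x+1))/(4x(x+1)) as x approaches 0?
Both numerator and denominator → 0 as x → 0; this is a 0/0 indeterminate form.
Expand each to leading order near x = 0: numerator ~ 3·x, denominator ~ 4·x.
The limit of the ratio is 3/4.

Final answer: 3/4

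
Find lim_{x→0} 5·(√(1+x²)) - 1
Direct substitution at x = 0 gives 4.

Final answer: 4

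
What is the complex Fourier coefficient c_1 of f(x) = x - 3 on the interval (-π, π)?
Compute the real Fourier coefficients first: a_1 = 0, b_1 = 2.
Then c_1 = (a_1 − i·b_1)/2 = -i.

Final answer: -i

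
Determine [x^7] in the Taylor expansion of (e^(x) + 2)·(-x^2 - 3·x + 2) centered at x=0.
Expand to order 7: (e^(x) + 2)·(-x^2 - 3·x + 2) = -61·x^7/5040 - 23·x^6/360 - 11·x^5/40 - 11·x^4/12 - 13·x^3/6 - 5·x^2 - 7·x + 6 + O(x^8).
The coefficient of x^7 is -61/5040.

Final answer: -61/5040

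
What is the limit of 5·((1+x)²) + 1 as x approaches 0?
Direct substitution at x = 0 gives 6.

Final answer: 6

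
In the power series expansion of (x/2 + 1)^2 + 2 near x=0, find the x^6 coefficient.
Expand to order 6: (x/2 + 1)^2 + 2 = x^2/4 + x + 3 + O(x^7).
The coefficient of x^6 is 0.

Final answer: 0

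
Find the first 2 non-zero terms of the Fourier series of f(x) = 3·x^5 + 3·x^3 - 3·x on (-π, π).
(-114·π^2 + 6·π^4 + 678)·sin(x) + (-3·π^4 - 15 + 12·π^2)·sin(2·x)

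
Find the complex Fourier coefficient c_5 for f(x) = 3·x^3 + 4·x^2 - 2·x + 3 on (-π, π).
Compute the real Fourier coefficients first: a_5 = -16/25, b_5 = -136/125 + 6·π^2/5.
Then c_5 = (a_5 − i·b_5)/2 = -8/25 - 3·i·π^2/5 + 68·i/125.

Final answer: -8/25 - 3·i·π^2/5 + 68·i/125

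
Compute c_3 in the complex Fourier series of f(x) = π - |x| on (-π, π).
Compute the real Fourier coefficients first: a_3 = 4/(9·π), b_3 = 0.
Then c_3 = (a_3 − i·b_3)/2 = 2/(9·π).

Final answer: 2/(9·π)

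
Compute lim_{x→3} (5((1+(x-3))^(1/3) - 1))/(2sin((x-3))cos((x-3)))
Both numerator and denominator → 0 as x → 3; this is a 0/0 indeterminate form.
Expand each to leading order near x = 3: numerator ~ 5·(x - 3)/3, denominator ~ 2·(x - 3).
The limit of the ratio is 5/6.

Final answer: 5/6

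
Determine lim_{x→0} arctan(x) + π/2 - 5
Direct substitution at x = 0 gives -5 + π/2.

Final answer: -5 + π/2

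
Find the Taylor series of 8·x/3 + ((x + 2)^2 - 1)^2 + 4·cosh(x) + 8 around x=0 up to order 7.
x^6/180 + 7·x^4/6 + 8·x^3 + 24·x^2 + 80·x/3 + 21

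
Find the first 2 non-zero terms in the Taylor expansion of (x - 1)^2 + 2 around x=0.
3 - 2·x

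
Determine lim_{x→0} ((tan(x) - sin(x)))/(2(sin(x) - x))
Both numerator and denominator → 0 as x → 0; this is a 0/0 indeterminate form.
Expand each to leading order near x = 0: numerator ~ x^3/2, denominator ~ -x^3/3.
The limit of the ratio is -3/2.

Final answer: -3/2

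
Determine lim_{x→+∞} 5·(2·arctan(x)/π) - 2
Evaluate the dominant behaviour as x → +∞; each term tends to a finite value or vanishes.
Limit = 3.

Final answer: 3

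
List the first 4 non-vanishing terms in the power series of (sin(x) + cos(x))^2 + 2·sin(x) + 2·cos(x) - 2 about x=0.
-5·x^3/3 - x^2 + 4·x + 1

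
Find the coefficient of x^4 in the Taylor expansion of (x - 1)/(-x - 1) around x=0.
Expand to order 4: (x - 1)/(-x - 1) = 2·x^4 - 2·x^3 + 2·x^2 - 2·x + 1 + O(x^5).
The coefficient of x^4 is 2.

Final answer: 2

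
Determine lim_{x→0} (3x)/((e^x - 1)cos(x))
Both numerator and denominator → 0 as x → 0; this is a 0/0 indeterminate form.
Expand each to leading order near x = 0: numerator ~ 3·x, denominator ~ x.
The limit of the ratio is 3.

Final answer: 3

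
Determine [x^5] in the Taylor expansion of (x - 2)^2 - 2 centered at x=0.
Expand to order 5: (x - 2)^2 - 2 = x^2 - 4·x + 2 + O(x^6).
The coefficient of x^5 is 0.

Final answer: 0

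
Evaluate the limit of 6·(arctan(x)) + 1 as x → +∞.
Evaluate the dominant behaviour as x → +∞; each term tends to a finite value or vanishes.
Limit = 1 + 3·π.

Final answer: 1 + 3·π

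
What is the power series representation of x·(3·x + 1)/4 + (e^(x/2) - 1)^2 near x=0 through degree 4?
7·x^4/192 + x^3/8 + x^2 + x/4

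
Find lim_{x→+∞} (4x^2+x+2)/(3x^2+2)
This is an ∞/∞ indeterminate form as x → +∞.
Divide numerator and denominator by x^2 and let the lower-order terms vanish; the leading terms give 4/3.
Limit = 4/3.

Final answer: 4/3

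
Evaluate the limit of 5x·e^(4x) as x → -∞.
This is a 0·∞ indeterminate form at x → -∞.
Rewrite the product as 5x / e^(-4x) (an ∞/∞ form) and apply L'Hôpital, or use the standard hierarchy e^(4|x|) ≫ |x| as x → -∞.
The indeterminate product → 0, so the limit = 0.

Final answer: 0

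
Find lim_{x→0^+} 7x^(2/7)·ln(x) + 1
The product is a 0·∞ indeterminate form at x → 0⁺.
Rewrite the product as 7·ln(x) / x^(-2/7) and apply L'Hôpital, or use the standard hierarchy x^(-2/7) ≫ |ln x| as x → 0⁺.
The indeterminate product → 0, so the limit = 1.

Final answer: 1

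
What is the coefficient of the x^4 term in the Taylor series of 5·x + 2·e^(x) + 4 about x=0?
Expand to order 4: 5·x + 2·e^(x) + 4 = x^4/12 + x^3/3 + x^2 + 7·x + 6 + O(x^5).
The coefficient of x^4 is 1/12.

Final answer: 1/12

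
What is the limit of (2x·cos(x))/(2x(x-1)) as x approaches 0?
Both numerator and denominator → 0 as x → 0; this is a 0/0 indeterminate form.
Expand each to leading order near x = 0: numerator ~ 2·x, denominator ~ -2·x.
The limit of the ratio is -1.

Final answer: -1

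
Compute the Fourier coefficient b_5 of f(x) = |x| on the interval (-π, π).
b_5 = (1/π) ∫_{-π}^{π} f(x)·sin(5x) dx.
Evaluate the integral (use parity and integration by parts as needed): b_5 = 0.

Final answer: 0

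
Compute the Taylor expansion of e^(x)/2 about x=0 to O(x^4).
x^3/12 + x^2/4 + x/2 + 1/2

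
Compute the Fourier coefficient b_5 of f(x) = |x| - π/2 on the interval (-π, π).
b_5 = (1/π) ∫_{-π}^{π} f(x)·sin(5x) dx.
Evaluate the integral (use parity and integration by parts as needed): b_5 = 0.

Final answer: 0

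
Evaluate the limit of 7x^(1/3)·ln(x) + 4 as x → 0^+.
The product is a 0·∞ indeterminate form at x → 0⁺.
Rewrite the product as 7·ln(x) / x^(-1/3) and apply L'Hôpital, or use the standard hierarchy x^(-1/3) ≫ |ln x| as x → 0⁺.
The indeterminate product → 0, so the limit = 4.

Final answer: 4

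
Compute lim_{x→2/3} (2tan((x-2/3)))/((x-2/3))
Both numerator and denominator → 0 as x → 2/3; this is a 0/0 indeterminate form.
Expand each to leading order near x = 2/3: numerator ~ 2·(x - 2/3), denominator ~ (x - 2/3).
The limit of the ratio is 2.

Final answer: 2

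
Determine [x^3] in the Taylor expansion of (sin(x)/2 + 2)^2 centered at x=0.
Expand to order 3: (sin(x)/2 + 2)^2 = -x^3/3 + x^2/4 + 2·x + 4 + O(x^4).
The coefficient of x^3 is -1/3.

Final answer: -1/3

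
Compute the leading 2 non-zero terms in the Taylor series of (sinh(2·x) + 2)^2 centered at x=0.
8·x + 4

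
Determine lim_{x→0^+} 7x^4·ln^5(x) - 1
The product is a 0·∞ indeterminate form at x → 0⁺.
Rewrite the product as 7·ln^5(x) / x^(-4) and apply L'Hôpital, or use the standard hierarchy x^(-4) ≫ |ln x|^5 as x → 0⁺.
The indeterminate product → 0, so the limit = -1.

Final answer: -1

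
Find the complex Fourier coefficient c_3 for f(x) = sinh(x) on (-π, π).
Compute the real Fourier coefficients first: a_3 = 0, b_3 = 3·sinh(π)/(5·π).
Then c_3 = (a_3 − i·b_3)/2 = -3·i·sinh(π)/(10·π).

Final answer: -3·i·sinh(π)/(10·π)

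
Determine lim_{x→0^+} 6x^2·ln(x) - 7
The product is a 0·∞ indeterminate form at x → 0⁺.
Rewrite the product as 6·ln(x) / x^(-2) and apply L'Hôpital, or use the standard hierarchy x^(-2) ≫ |ln x| as x → 0⁺.
The indeterminate product → 0, so the limit = -7.

Final answer: -7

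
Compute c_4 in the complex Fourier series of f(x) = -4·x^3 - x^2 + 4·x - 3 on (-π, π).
Compute the real Fourier coefficients first: a_4 = -1/4, b_4 = -11/4 + 2·π^2.
Then c_4 = (a_4 − i·b_4)/2 = -1/8 - i·π^2 + 11·i/8.

Final answer: -1/8 - i·π^2 + 11·i/8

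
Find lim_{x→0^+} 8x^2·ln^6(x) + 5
The product is a 0·∞ indeterminate form at x → 0⁺.
Rewrite the product as 8·ln^6(x) / x^(-2) and apply L'Hôpital, or use the standard hierarchy x^(-2) ≫ |ln x|^6 as x → 0⁺.
The indeterminate product → 0, so the limit = 5.

Final answer: 5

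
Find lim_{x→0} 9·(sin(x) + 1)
Direct substitution at x = 0 gives 9.

Final answer: 9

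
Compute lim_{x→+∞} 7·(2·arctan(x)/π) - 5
Evaluate the dominant behaviour as x → +∞; each term tends to a finite value or vanishes.
Limit = 2.

Final answer: 2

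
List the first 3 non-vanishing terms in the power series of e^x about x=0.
x^2/2 + x + 1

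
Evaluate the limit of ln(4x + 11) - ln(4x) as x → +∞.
This is an ∞ − ∞ indeterminate form.
Combine the logarithms: ln(4x+11) − ln(4x) = ln((4x+11)/(4x)) = ln(1 + 11/(4x)) → ln(1) = 0.
Limit = 0.

Final answer: 0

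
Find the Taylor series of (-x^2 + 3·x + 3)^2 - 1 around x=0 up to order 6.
x^4 - 6·x^3 + 3·x^2 + 18·x + 8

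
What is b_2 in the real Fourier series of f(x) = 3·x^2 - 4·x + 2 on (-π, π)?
b_2 = (1/π) ∫_{-π}^{π} f(x)·sin(2x) dx.
Evaluate the integral (use parity and integration by parts as needed): b_2 = 4.

Final answer: 4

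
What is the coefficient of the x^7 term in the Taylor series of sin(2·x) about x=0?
Expand to order 7: sin(2·x) = -8·x^7/315 + 4·x^5/15 - 4·x^3/3 + 2·x + O(x^8).
The coefficient of x^7 is -8/315.

Final answer: -8/315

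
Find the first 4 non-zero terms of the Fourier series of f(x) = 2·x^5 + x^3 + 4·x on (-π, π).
(-78·π^2 + 4·π^4 + 476)·sin(x) + (-2·π^4 - 35/2 + 9·π^2)·sin(2·x) + (-62·π^2/27 + 340/81 + 4·π^4/3)·sin(3·x) + (-π^4 - 73/32 + 3·π^2/4)·sin(4·x)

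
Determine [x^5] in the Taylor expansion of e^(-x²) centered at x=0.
Expand to order 5: e^(-x²) = x^4/2 - x^2 + 1 + O(x^6).
The coefficient of x^5 is 0.

Final answer: 0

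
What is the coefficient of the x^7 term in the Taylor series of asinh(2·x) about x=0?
Expand to order 7: asinh(2·x) = -40·x^7/7 + 12·x^5/5 - 4·x^3/3 + 2·x + O(x^8).
The coefficient of x^7 is -40/7.

Final answer: -40/7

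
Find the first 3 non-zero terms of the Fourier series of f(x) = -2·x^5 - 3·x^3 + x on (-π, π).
(-442 - 4·π^4 + 74·π^2)·sin(x) + (-7·π^2 + 19/2 + 2·π^4)·sin(2·x) + (-4·π^4/3 + 2/81 + 26·π^2/27)·sin(3·x)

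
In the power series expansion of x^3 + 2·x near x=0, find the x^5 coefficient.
Expand to order 5: x^3 + 2·x = x^3 + 2·x + O(x^6).
The coefficient of x^5 is 0.

Final answer: 0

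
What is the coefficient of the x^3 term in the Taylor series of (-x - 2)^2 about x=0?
Expand to order 3: (-x - 2)^2 = x^2 + 4·x + 4 + O(x^4).
The coefficient of x^3 is 0.

Final answer: 0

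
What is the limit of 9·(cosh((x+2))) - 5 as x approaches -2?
Direct substitution at x = -2 gives 4.

Final answer: 4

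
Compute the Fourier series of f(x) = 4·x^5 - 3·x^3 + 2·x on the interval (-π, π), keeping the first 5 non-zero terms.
(-166·π^2 + 8·π^4 + 1000)·sin(x) + (-4·π^4 - 73/2 + 23·π^2)·sin(2·x) + (-214·π^2/27 + 536/81 + 8·π^4/3)·sin(3·x) + (-2·π^4 - 5/2 + 4·π^2)·sin(4·x) + (-62·π^2/25 + 872/625 + 8·π^4/5)·sin(5·x)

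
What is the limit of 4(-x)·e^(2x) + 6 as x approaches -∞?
The product is a 0·∞ indeterminate form at x → -∞.
Rewrite the product as 4(-x) / e^(-2x) (an ∞/∞ form) and apply L'Hôpital, or use the standard hierarchy e^(2|x|) ≫ |(-x)| as x → -∞.
The indeterminate product → 0, so the limit = 6.

Final answer: 6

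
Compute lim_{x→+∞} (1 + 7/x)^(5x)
As x → +∞: write (1 + 7/x)^(5x) = ((1 + 7/x)^x)^5 → (e^7)^5 = e^35.
Limit = e^(35).

Final answer: e^(35)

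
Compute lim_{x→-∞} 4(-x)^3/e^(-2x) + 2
The quotient is an ∞/∞ indeterminate form as x → -∞.
Compare growth rates of the dominant terms (exponentials ≫ polynomials ≫ logarithms), or apply L'Hôpital's rule; the quotient → 0.
Adding the constant: 0 + 2 = 2. Limit = 2.

Final answer: 2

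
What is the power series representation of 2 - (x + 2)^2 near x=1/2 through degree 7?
-17/4 - 5·(x - 1/2) - (x - 1/2)^2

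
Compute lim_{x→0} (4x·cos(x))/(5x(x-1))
Both numerator and denominator → 0 as x → 0; this is a 0/0 indeterminate form.
Expand each to leading order near x = 0: numerator ~ 4·x, denominator ~ -5·x.
The limit of the ratio is -4/5.

Final answer: -4/5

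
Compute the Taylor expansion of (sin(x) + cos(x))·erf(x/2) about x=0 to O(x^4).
-7·x^3/(12·√(π)) + x^2/√(π) + x/√(π)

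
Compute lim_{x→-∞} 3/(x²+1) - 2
Evaluate the dominant behaviour as x → -∞; each term tends to a finite value or vanishes.
Limit = -2.

Final answer: -2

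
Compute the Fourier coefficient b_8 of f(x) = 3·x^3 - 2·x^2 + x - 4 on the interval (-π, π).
b_8 = (1/π) ∫_{-π}^{π} f(x)·sin(8x) dx.
Evaluate the integral (use parity and integration by parts as needed): b_8 = -3·π^2/4 - 23/128.

Final answer: -3·π^2/4 - 23/128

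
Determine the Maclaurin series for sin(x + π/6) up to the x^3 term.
-√(3)·x^3/12 - x^2/4 + √(3)·x/2 + 1/2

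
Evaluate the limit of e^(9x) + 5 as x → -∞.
Evaluate the dominant behaviour as x → -∞; each term tends to a finite value or vanishes.
Limit = 5.

Final answer: 5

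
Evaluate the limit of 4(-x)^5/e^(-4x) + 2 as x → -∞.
The quotient is an ∞/∞ indeterminate form as x → -∞.
Compare growth rates of the dominant terms (exponentials ≫ polynomials ≫ logarithms), or apply L'Hôpital's rule; the quotient → 0.
Adding the constant: 0 + 2 = 2. Limit = 2.

Final answer: 2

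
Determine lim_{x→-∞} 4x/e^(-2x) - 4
The quotient is an ∞/∞ indeterminate form as x → -∞.
Compare growth rates of the dominant terms (exponentials ≫ polynomials ≫ logarithms), or apply L'Hôpital's rule; the quotient → 0.
Adding the constant: 0 - 4 = -4. Limit = -4.

Final answer: -4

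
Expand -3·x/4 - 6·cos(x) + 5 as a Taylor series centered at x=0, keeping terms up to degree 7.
x^6/120 - x^4/4 + 3·x^2 - 3·x/4 - 1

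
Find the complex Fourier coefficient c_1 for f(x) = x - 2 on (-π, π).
Compute the real Fourier coefficients first: a_1 = 0, b_1 = 2.
Then c_1 = (a_1 − i·b_1)/2 = -i.

Final answer: -i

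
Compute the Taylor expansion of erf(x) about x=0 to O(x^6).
x^5/(5·√(π)) - 2·x^3/(3·√(π)) + 2·x/√(π)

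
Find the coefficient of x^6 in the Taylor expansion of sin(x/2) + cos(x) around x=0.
Expand to order 6: sin(x/2) + cos(x) = -x^6/720 + x^5/3840 + x^4/24 - x^3/48 - x^2/2 + x/2 + 1 + O(x^7).
The coefficient of x^6 is -1/720.

Final answer: -1/720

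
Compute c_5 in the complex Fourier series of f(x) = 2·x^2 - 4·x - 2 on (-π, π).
Compute the real Fourier coefficients first: a_5 = -8/25, b_5 = -8/5.
Then c_5 = (a_5 − i·b_5)/2 = -4/25 + 4·i/5.

Final answer: -4/25 + 4·i/5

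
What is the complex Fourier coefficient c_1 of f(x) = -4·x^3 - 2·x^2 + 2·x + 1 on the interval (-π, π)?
Compute the real Fourier coefficients first: a_1 = 8, b_1 = 52 - 8·π^2.
Then c_1 = (a_1 − i·b_1)/2 = 4 - 26·i + 4·i·π^2.

Final answer: 4 - 26·i + 4·i·π^2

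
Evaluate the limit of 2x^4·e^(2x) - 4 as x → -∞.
The product is a 0·∞ indeterminate form at x → -∞.
Rewrite the product as 2x^4 / e^(-2x) (an ∞/∞ form) and apply L'Hôpital, or use the standard hierarchy e^(2|x|) ≫ |x^4| as x → -∞.
The indeterminate product → 0, so the limit = -4.

Final answer: -4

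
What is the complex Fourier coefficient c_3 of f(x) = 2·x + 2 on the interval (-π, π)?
Compute the real Fourier coefficients first: a_3 = 0, b_3 = 4/3.
Then c_3 = (a_3 − i·b_3)/2 = -2·i/3.

Final answer: -2·i/3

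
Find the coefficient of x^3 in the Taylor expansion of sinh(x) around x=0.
Expand to order 3: sinh(x) = x^3/6 + x + O(x^4).
The coefficient of x^3 is 1/6.

Final answer: 1/6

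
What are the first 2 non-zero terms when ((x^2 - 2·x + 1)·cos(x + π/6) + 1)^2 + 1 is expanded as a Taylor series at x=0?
x·(√(3)/2 + 1)^2·(-2·√(3)/(√(3)/2 + 1) - 1/(√(3)/2 + 1)) + 1 + (√(3)/2 + 1)^2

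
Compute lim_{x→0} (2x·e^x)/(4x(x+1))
Both numerator and denominator → 0 as x → 0; this is a 0/0 indeterminate form.
Expand each to leading order near x = 0: numerator ~ 2·x, denominator ~ 4·x.
The limit of the ratio is 1/2.

Final answer: 1/2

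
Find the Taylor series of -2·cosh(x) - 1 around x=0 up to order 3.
-x^2 - 3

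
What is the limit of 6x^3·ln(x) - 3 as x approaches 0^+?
The product is a 0·∞ indeterminate form at x → 0⁺.
Rewrite the product as 6·ln(x) / x^(-3) and apply L'Hôpital, or use the standard hierarchy x^(-3) ≫ |ln x| as x → 0⁺.
The indeterminate product → 0, so the limit = -3.

Final answer: -3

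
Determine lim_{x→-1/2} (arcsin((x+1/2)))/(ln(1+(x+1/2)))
Both numerator and denominator → 0 as x → -1/2; this is a 0/0 indeterminate form.
Expand each to leading order near x = -1/2: numerator ~ (x + 1/2), denominator ~ (x + 1/2).
The limit of the ratio is 1.

Final answer: 1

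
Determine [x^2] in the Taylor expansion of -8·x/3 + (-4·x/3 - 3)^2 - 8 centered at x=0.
Expand to order 2: -8·x/3 + (-4·x/3 - 3)^2 - 8 = 16·x^2/9 + 16·x/3 + 1 + O(x^3).
The coefficient of x^2 is 16/9.

Final answer: 16/9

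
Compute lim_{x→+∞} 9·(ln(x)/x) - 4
Evaluate the dominant behaviour as x → +∞; each term tends to a finite value or vanishes.
Limit = -4.

Final answer: -4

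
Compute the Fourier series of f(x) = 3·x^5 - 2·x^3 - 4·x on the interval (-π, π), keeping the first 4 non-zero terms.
(-124·π^2 + 6·π^4 + 736)·sin(x) + (-3·π^4 - 43/2 + 17·π^2)·sin(2·x) + (-52·π^2/9 + 32/27 + 2·π^4)·sin(3·x) + (-3·π^4/2 + 59/64 + 23·π^2/8)·sin(4·x)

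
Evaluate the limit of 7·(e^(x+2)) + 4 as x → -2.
Direct substitution at x = -2 gives 11.

Final answer: 11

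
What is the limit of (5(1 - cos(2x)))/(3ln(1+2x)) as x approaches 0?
Both numerator and denominator → 0 as x → 0; this is a 0/0 indeterminate form.
Expand each to leading order near x = 0: numerator ~ 10·x^2, denominator ~ 6·x.
The limit of the ratio is 0.

Final answer: 0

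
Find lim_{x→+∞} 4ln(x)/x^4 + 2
The quotient is an ∞/∞ indeterminate form as x → +∞.
The polynomial denominator x^4 dominates the logarithmic numerator (any positive power of x ≫ ln(x) as x → ∞), so the quotient → 0.
Adding the constant: 0 + 2 = 2. Limit = 2.

Final answer: 2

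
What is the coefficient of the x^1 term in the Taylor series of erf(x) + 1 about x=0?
Expand to order 1: erf(x) + 1 = 2·x/√(π) + 1 + O(x^2).
The coefficient of x^1 is 2/√(π).

Final answer: 2/√(π)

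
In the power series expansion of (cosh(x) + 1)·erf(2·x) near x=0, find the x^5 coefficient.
Expand to order 5: (cosh(x) + 1)·erf(2·x) = 103·x^5/(10·√(π)) - 26·x^3/(3·√(π)) + 8·x/√(π) + O(x^6).
The coefficient of x^5 is 103/(10·√(π)).

Final answer: 103/(10·√(π))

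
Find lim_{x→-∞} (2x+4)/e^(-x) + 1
The quotient is an ∞/∞ indeterminate form as x → -∞.
Compare growth rates of the dominant terms (exponentials ≫ polynomials ≫ logarithms), or apply L'Hôpital's rule; the quotient → 0.
Adding the constant: 0 + 1 = 1. Limit = 1.

Final answer: 1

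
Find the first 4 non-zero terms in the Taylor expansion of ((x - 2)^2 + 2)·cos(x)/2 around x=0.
x^3 - x^2 - 2·x + 3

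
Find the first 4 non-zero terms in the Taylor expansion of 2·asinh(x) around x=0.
-5·x^7/56 + 3·x^5/20 - x^3/3 + 2·x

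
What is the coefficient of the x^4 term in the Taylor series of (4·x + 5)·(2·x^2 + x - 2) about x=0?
Expand to order 4: (4·x + 5)·(2·x^2 + x - 2) = 8·x^3 + 14·x^2 - 3·x - 10 + O(x^5).
The coefficient of x^4 is 0.

Final answer: 0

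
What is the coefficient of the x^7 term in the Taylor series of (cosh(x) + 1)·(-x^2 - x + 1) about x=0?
Expand to order 7: (cosh(x) + 1)·(-x^2 - x + 1) = -x^7/720 - 29·x^6/720 - x^5/24 - 11·x^4/24 - x^3/2 - 3·x^2/2 - 2·x + 2 + O(x^8).
The coefficient of x^7 is -1/720.

Final answer: -1/720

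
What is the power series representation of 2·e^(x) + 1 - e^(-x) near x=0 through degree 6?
x^6/720 + x^5/40 + x^4/24 + x^3/2 + x^2/2 + 3·x + 2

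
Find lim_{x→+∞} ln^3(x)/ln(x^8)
This is an ∞/∞ indeterminate form as x → +∞.
Write ln(x^8) = 8·ln(x), reducing the quotient to ln^2(x)/8 → ∞.
Limit = ∞.

Final answer: ∞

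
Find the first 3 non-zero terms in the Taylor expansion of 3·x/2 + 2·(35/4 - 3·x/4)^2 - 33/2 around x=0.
9·x^2/8 - 99·x/4 + 1093/8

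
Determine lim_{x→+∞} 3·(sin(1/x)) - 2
Evaluate the dominant behaviour as x → +∞; each term tends to a finite value or vanishes.
Limit = -2.

Final answer: -2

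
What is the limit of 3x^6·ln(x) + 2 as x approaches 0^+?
The product is a 0·∞ indeterminate form at x → 0⁺.
Rewrite the product as 3·ln(x) / x^(-6) and apply L'Hôpital, or use the standard hierarchy x^(-6) ≫ |ln x| as x → 0⁺.
The indeterminate product → 0, so the limit = 2.

Final answer: 2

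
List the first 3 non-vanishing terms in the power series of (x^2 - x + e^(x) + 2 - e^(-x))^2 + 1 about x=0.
5·x^2 + 4·x + 5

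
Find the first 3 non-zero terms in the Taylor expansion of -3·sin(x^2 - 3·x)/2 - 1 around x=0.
-3·x^2/2 + 9·x/2 - 1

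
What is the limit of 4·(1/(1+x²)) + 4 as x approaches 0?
Direct substitution at x = 0 gives 8.

Final answer: 8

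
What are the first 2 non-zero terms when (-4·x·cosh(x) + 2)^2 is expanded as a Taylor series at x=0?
4 - 16·x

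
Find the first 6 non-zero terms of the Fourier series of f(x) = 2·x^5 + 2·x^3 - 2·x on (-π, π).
(-76·π^2 + 4·π^4 + 452)·sin(x) + (-2·π^4 - 10 + 8·π^2)·sin(2·x) + (-44·π^2/27 - 20/81 + 4·π^4/3)·sin(3·x) + (-π^4 + 29/32 + π^2/4)·sin(4·x) + (-524/625 + 4·π^2/25 + 4·π^4/5)·sin(5·x) + (-2·π^4/3 - 8·π^2/27 + 58/81)·sin(6·x)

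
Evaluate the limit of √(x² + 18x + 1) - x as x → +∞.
This is an ∞ − ∞ indeterminate form.
Multiply and divide by the conjugate √(x²+18x + 1) + x; the x² terms cancel, leaving (18x + 1)/(√(x²+18x + 1)+x) → 18/2 = 9.
Limit = 9.

Final answer: 9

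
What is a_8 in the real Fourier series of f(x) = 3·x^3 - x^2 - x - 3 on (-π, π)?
a_8 = (1/π) ∫_{-π}^{π} f(x)·cos(8x) dx.
Evaluate the integral (use parity and integration by parts as needed): a_8 = -1/16.

Final answer: -1/16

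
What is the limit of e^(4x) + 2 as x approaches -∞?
Evaluate the dominant behaviour as x → -∞; each term tends to a finite value or vanishes.
Limit = 2.

Final answer: 2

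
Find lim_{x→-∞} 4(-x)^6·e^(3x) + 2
The product is a 0·∞ indeterminate form at x → -∞.
Rewrite the product as 4(-x)^6 / e^(-3x) (an ∞/∞ form) and apply L'Hôpital, or use the standard hierarchy e^(3|x|) ≫ |(-x)^6| as x → -∞.
The indeterminate product → 0, so the limit = 2.

Final answer: 2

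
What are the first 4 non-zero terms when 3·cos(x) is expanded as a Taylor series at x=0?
-x^6/240 + x^4/8 - 3·x^2/2 + 3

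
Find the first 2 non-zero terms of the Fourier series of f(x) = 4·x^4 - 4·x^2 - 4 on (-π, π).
(208 - 32·π^2)·cos(x) - 4·π^2/3 - 4 + 4·π^4/5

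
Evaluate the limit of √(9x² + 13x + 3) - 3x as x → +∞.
As x → +∞: multiply by the conjugate to get (13x+3)/(√(9x²+13x+3)+3x); the denominator ~ 6x, so the limit is 13/6.
Limit = 13/6.

Final answer: 13/6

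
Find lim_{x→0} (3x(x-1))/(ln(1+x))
Both numerator and denominator → 0 as x → 0; this is a 0/0 indeterminate form.
Expand each to leading order near x = 0: numerator ~ -3·x, denominator ~ x.
The limit of the ratio is -3.

Final answer: -3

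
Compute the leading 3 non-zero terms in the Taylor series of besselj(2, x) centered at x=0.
x^6/3072 - x^4/96 + x^2/8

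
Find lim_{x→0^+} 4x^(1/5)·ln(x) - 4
The product is a 0·∞ indeterminate form at x → 0⁺.
Rewrite the product as 4·ln(x) / x^(-1/5) and apply L'Hôpital, or use the standard hierarchy x^(-1/5) ≫ |ln x| as x → 0⁺.
The indeterminate product → 0, so the limit = -4.

Final answer: -4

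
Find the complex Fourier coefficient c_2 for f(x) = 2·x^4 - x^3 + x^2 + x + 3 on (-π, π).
Compute the real Fourier coefficients first: a_2 = -5 + 4·π^2, b_2 = -5/2 + π^2.
Then c_2 = (a_2 − i·b_2)/2 = -5/2 + 2·π^2 - i·π^2/2 + 5·i/4.

Final answer: -5/2 + 2·π^2 - i·π^2/2 + 5·i/4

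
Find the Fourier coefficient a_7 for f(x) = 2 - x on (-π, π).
a_7 = (1/π) ∫_{-π}^{π} f(x)·cos(7x) dx.
Evaluate the integral (use parity and integration by parts as needed): a_7 = 0.

Final answer: 0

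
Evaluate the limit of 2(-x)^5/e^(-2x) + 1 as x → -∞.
The quotient is an ∞/∞ indeterminate form as x → -∞.
Compare growth rates of the dominant terms (exponentials ≫ polynomials ≫ logarithms), or apply L'Hôpital's rule; the quotient → 0.
Adding the constant: 0 + 1 = 1. Limit = 1.

Final answer: 1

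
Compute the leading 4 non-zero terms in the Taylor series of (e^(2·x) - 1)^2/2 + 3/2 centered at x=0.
14·x^4/3 + 4·x^3 + 2·x^2 + 3/2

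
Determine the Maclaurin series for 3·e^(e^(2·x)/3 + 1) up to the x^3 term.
76·x^3·e^(4/3)/27 + 8·x^2·e^(4/3)/3 + 2·x·e^(4/3) + 3·e^(4/3)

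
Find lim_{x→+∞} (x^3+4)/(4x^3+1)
This is an ∞/∞ indeterminate form as x → +∞.
Divide numerator and denominator by x^3 and let the lower-order terms vanish; the leading terms give 1/4.
Limit = 1/4.

Final answer: 1/4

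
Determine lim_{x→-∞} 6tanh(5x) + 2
Evaluate the dominant behaviour as x → -∞; each term tends to a finite value or vanishes.
Limit = -4.

Final answer: -4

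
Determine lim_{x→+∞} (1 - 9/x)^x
As x → +∞: this is the defining limit (1 - 9/x)^x → e^(-9).
Limit = e^(-9).

Final answer: e^(-9)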